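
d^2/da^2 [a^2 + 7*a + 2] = 2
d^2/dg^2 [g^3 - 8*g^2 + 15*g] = 6*g - 16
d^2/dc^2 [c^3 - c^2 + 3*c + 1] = 6*c - 2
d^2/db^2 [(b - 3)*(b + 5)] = 2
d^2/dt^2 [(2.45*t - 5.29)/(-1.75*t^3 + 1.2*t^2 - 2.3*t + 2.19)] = (-45.01875*t^5 + 225.2775*t^4 - 165.0775*t^3 + 60.7836*t^2 + 72.67275*t + 3.48265999999999)/(5.359375*t^9 - 11.025*t^8 + 28.69125*t^7 - 50.828625*t^6 + 65.3025*t^5 - 81.3933*t^4 + 73.612925*t^3 - 52.02126*t^2 + 33.09309*t - 10.503459)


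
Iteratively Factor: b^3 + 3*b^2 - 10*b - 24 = (b + 2)*(b^2 + b - 12) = (b + 2)*(b + 4)*(b - 3)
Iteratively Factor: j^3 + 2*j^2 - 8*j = (j - 2)*(j^2 + 4*j) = (j - 2)*(j + 4)*(j)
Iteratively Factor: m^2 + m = (m)*(m + 1)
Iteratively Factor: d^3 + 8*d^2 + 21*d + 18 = (d + 3)*(d^2 + 5*d + 6) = (d + 2)*(d + 3)*(d + 3)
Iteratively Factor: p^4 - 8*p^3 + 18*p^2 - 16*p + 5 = (p - 1)*(p^3 - 7*p^2 + 11*p - 5) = (p - 1)^2*(p^2 - 6*p + 5) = (p - 5)*(p - 1)^2*(p - 1)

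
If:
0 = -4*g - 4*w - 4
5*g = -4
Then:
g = -4/5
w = -1/5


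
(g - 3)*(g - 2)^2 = g^3 - 7*g^2 + 16*g - 12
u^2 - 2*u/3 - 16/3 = (u - 8/3)*(u + 2)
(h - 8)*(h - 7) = h^2 - 15*h + 56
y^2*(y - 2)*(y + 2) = y^4 - 4*y^2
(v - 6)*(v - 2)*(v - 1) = v^3 - 9*v^2 + 20*v - 12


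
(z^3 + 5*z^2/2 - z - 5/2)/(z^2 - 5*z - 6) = (2*z^2 + 3*z - 5)/(2*(z - 6))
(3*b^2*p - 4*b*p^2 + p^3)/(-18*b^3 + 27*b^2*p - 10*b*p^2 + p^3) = p/(-6*b + p)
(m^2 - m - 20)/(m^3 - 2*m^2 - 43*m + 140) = (m + 4)/(m^2 + 3*m - 28)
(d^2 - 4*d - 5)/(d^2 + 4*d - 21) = (d^2 - 4*d - 5)/(d^2 + 4*d - 21)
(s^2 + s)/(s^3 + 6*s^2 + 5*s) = 1/(s + 5)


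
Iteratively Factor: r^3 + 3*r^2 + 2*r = (r + 2)*(r^2 + r) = r*(r + 2)*(r + 1)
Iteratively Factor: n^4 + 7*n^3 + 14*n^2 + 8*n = (n + 4)*(n^3 + 3*n^2 + 2*n) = n*(n + 4)*(n^2 + 3*n + 2) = n*(n + 1)*(n + 4)*(n + 2)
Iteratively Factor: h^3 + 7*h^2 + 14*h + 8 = (h + 4)*(h^2 + 3*h + 2) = (h + 1)*(h + 4)*(h + 2)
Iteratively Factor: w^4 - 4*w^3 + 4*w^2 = (w)*(w^3 - 4*w^2 + 4*w) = w^2*(w^2 - 4*w + 4) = w^2*(w - 2)*(w - 2)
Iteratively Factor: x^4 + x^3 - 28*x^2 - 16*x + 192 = (x - 4)*(x^3 + 5*x^2 - 8*x - 48) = (x - 4)*(x + 4)*(x^2 + x - 12) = (x - 4)*(x + 4)^2*(x - 3)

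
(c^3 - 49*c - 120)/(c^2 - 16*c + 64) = (c^2 + 8*c + 15)/(c - 8)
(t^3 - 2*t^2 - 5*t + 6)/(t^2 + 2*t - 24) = (t^3 - 2*t^2 - 5*t + 6)/(t^2 + 2*t - 24)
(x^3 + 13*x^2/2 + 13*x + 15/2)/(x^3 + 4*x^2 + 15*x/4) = 2*(x^2 + 4*x + 3)/(x*(2*x + 3))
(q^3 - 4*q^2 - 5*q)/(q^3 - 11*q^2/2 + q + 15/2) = 2*q/(2*q - 3)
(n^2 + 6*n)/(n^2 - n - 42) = n/(n - 7)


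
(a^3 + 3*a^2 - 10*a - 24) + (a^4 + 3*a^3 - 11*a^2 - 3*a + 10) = a^4 + 4*a^3 - 8*a^2 - 13*a - 14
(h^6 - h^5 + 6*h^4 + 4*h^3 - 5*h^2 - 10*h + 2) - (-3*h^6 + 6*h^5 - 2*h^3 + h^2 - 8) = 4*h^6 - 7*h^5 + 6*h^4 + 6*h^3 - 6*h^2 - 10*h + 10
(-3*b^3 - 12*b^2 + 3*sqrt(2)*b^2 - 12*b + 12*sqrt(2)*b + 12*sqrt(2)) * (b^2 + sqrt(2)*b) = -3*b^5 - 12*b^4 - 6*b^3 + 24*b^2 + 24*b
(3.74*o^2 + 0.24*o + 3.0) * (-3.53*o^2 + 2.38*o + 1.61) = -13.2022*o^4 + 8.054*o^3 - 3.9974*o^2 + 7.5264*o + 4.83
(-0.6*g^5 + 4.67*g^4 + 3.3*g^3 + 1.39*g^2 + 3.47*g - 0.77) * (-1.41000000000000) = 0.846*g^5 - 6.5847*g^4 - 4.653*g^3 - 1.9599*g^2 - 4.8927*g + 1.0857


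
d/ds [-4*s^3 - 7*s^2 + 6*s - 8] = -12*s^2 - 14*s + 6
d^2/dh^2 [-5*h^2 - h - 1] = -10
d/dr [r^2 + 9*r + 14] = 2*r + 9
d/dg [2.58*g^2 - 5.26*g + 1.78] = 5.16*g - 5.26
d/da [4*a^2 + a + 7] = 8*a + 1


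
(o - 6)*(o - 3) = o^2 - 9*o + 18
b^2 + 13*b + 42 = (b + 6)*(b + 7)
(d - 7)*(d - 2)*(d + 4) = d^3 - 5*d^2 - 22*d + 56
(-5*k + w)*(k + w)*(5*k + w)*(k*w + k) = -25*k^4*w - 25*k^4 - 25*k^3*w^2 - 25*k^3*w + k^2*w^3 + k^2*w^2 + k*w^4 + k*w^3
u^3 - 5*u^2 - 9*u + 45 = (u - 5)*(u - 3)*(u + 3)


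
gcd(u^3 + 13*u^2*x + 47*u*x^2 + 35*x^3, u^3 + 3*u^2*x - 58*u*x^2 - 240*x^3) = u + 5*x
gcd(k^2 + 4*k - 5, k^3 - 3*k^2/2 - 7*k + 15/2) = k - 1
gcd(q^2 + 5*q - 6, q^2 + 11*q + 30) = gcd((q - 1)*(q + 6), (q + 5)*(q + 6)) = q + 6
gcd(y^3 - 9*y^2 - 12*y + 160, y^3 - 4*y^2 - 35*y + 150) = y - 5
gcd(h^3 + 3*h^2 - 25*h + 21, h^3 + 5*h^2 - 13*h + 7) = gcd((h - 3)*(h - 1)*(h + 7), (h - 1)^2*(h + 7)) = h^2 + 6*h - 7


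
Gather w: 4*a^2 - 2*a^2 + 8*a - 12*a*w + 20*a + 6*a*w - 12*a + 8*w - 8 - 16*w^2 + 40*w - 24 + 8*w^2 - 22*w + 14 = 2*a^2 + 16*a - 8*w^2 + w*(26 - 6*a) - 18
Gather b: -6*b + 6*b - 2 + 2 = 0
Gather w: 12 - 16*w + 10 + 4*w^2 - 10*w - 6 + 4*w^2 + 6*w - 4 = 8*w^2 - 20*w + 12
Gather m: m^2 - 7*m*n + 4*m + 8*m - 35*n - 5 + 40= m^2 + m*(12 - 7*n) - 35*n + 35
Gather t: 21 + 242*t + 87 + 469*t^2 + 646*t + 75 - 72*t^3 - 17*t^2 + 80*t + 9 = -72*t^3 + 452*t^2 + 968*t + 192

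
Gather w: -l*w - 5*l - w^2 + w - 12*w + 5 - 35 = -5*l - w^2 + w*(-l - 11) - 30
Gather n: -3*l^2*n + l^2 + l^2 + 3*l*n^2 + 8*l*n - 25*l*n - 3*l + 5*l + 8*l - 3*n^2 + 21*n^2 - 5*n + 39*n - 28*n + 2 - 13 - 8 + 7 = 2*l^2 + 10*l + n^2*(3*l + 18) + n*(-3*l^2 - 17*l + 6) - 12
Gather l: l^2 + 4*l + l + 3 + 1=l^2 + 5*l + 4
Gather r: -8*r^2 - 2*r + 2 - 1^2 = -8*r^2 - 2*r + 1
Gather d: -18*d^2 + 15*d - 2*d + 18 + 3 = -18*d^2 + 13*d + 21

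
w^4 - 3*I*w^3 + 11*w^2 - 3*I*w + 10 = (w - 5*I)*(w - I)*(w + I)*(w + 2*I)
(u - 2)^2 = u^2 - 4*u + 4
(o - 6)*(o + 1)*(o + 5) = o^3 - 31*o - 30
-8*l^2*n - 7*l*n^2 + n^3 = n*(-8*l + n)*(l + n)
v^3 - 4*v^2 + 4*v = v*(v - 2)^2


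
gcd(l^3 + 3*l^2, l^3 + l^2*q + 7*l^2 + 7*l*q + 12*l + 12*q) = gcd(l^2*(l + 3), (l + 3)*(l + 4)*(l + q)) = l + 3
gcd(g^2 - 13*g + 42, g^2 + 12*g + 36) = 1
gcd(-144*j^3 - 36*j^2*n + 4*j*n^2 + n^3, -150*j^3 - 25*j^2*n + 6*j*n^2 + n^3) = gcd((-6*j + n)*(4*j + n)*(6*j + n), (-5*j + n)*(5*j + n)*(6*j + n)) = 6*j + n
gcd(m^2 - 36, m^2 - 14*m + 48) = m - 6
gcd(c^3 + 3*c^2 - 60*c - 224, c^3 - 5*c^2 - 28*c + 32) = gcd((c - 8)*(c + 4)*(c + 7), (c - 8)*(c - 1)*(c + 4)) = c^2 - 4*c - 32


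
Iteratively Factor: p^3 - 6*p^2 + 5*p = (p)*(p^2 - 6*p + 5) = p*(p - 5)*(p - 1)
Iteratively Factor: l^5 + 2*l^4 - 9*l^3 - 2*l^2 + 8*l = (l + 1)*(l^4 + l^3 - 10*l^2 + 8*l) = (l - 2)*(l + 1)*(l^3 + 3*l^2 - 4*l) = (l - 2)*(l + 1)*(l + 4)*(l^2 - l) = l*(l - 2)*(l + 1)*(l + 4)*(l - 1)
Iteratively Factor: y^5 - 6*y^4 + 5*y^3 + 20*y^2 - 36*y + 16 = (y - 1)*(y^4 - 5*y^3 + 20*y - 16) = (y - 1)^2*(y^3 - 4*y^2 - 4*y + 16) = (y - 2)*(y - 1)^2*(y^2 - 2*y - 8) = (y - 2)*(y - 1)^2*(y + 2)*(y - 4)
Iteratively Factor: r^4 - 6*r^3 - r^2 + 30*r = (r - 3)*(r^3 - 3*r^2 - 10*r) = (r - 5)*(r - 3)*(r^2 + 2*r) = (r - 5)*(r - 3)*(r + 2)*(r)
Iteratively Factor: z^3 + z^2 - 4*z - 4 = (z + 1)*(z^2 - 4) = (z - 2)*(z + 1)*(z + 2)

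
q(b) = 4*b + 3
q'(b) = 4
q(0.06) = 3.24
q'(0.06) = 4.00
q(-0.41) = 1.36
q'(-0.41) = 4.00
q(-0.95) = -0.80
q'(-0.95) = 4.00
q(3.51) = 17.04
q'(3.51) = 4.00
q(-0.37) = 1.52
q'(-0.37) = 4.00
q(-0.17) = 2.32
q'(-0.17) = 4.00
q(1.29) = 8.16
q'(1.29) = 4.00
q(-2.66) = -7.64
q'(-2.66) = 4.00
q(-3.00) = -9.00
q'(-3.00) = 4.00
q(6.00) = 27.00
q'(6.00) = 4.00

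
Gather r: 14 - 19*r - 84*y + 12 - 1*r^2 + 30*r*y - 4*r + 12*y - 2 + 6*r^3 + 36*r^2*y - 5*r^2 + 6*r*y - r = 6*r^3 + r^2*(36*y - 6) + r*(36*y - 24) - 72*y + 24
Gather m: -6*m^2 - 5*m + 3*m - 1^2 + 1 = -6*m^2 - 2*m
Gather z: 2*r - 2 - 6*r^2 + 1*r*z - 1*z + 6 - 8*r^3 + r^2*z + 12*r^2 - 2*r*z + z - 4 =-8*r^3 + 6*r^2 + 2*r + z*(r^2 - r)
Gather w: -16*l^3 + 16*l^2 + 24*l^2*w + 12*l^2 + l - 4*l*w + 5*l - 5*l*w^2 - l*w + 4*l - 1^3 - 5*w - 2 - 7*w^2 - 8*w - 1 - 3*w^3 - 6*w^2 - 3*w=-16*l^3 + 28*l^2 + 10*l - 3*w^3 + w^2*(-5*l - 13) + w*(24*l^2 - 5*l - 16) - 4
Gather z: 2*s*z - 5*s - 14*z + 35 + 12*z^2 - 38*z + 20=-5*s + 12*z^2 + z*(2*s - 52) + 55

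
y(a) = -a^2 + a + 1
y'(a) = 1 - 2*a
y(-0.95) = -0.85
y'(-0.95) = 2.90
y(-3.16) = -12.15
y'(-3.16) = 7.32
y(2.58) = -3.08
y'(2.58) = -4.16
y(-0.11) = 0.88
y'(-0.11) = 1.22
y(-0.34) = 0.54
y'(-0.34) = 1.68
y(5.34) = -22.18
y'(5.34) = -9.68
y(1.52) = 0.21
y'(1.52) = -2.04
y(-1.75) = -3.81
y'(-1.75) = 4.50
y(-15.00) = -239.00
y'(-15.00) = 31.00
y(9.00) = -71.00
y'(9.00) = -17.00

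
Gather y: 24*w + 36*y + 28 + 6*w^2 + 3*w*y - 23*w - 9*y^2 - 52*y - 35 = 6*w^2 + w - 9*y^2 + y*(3*w - 16) - 7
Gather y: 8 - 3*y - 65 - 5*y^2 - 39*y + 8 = -5*y^2 - 42*y - 49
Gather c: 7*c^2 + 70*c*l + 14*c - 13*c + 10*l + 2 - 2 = 7*c^2 + c*(70*l + 1) + 10*l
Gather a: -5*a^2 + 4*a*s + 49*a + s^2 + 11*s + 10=-5*a^2 + a*(4*s + 49) + s^2 + 11*s + 10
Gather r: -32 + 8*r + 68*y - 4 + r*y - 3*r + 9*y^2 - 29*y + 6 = r*(y + 5) + 9*y^2 + 39*y - 30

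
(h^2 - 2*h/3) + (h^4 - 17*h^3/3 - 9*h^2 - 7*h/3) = h^4 - 17*h^3/3 - 8*h^2 - 3*h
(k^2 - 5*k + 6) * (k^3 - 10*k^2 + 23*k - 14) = k^5 - 15*k^4 + 79*k^3 - 189*k^2 + 208*k - 84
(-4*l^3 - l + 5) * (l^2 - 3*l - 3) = -4*l^5 + 12*l^4 + 11*l^3 + 8*l^2 - 12*l - 15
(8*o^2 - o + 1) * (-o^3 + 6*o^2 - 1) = -8*o^5 + 49*o^4 - 7*o^3 - 2*o^2 + o - 1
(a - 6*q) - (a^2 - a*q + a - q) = -a^2 + a*q - 5*q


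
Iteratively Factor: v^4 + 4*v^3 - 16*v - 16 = (v + 2)*(v^3 + 2*v^2 - 4*v - 8) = (v - 2)*(v + 2)*(v^2 + 4*v + 4) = (v - 2)*(v + 2)^2*(v + 2)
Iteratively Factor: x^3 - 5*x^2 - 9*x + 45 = (x - 5)*(x^2 - 9) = (x - 5)*(x + 3)*(x - 3)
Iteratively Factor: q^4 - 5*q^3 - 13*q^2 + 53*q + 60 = (q - 4)*(q^3 - q^2 - 17*q - 15) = (q - 5)*(q - 4)*(q^2 + 4*q + 3) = (q - 5)*(q - 4)*(q + 1)*(q + 3)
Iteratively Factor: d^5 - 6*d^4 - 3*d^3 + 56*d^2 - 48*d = (d + 3)*(d^4 - 9*d^3 + 24*d^2 - 16*d) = (d - 4)*(d + 3)*(d^3 - 5*d^2 + 4*d) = (d - 4)*(d - 1)*(d + 3)*(d^2 - 4*d) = d*(d - 4)*(d - 1)*(d + 3)*(d - 4)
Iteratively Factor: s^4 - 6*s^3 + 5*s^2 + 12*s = (s - 4)*(s^3 - 2*s^2 - 3*s) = (s - 4)*(s - 3)*(s^2 + s) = s*(s - 4)*(s - 3)*(s + 1)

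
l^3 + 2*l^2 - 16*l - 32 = (l - 4)*(l + 2)*(l + 4)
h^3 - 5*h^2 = h^2*(h - 5)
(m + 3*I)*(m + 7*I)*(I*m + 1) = I*m^3 - 9*m^2 - 11*I*m - 21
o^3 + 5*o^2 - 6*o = o*(o - 1)*(o + 6)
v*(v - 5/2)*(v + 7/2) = v^3 + v^2 - 35*v/4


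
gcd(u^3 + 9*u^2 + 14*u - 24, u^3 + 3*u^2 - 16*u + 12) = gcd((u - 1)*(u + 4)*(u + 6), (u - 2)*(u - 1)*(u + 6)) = u^2 + 5*u - 6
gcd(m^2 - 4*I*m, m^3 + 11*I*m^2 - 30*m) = m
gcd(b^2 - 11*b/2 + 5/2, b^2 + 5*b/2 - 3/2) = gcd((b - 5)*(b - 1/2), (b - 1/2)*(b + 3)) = b - 1/2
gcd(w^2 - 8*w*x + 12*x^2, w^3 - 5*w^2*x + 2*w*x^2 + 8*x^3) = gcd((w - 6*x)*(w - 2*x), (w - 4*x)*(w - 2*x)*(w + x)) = -w + 2*x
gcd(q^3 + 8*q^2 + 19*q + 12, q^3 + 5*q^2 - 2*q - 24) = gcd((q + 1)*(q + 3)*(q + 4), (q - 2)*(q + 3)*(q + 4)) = q^2 + 7*q + 12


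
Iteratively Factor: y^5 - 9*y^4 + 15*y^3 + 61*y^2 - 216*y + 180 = (y - 5)*(y^4 - 4*y^3 - 5*y^2 + 36*y - 36) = (y - 5)*(y - 2)*(y^3 - 2*y^2 - 9*y + 18) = (y - 5)*(y - 2)^2*(y^2 - 9) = (y - 5)*(y - 2)^2*(y + 3)*(y - 3)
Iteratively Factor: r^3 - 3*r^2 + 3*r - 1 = (r - 1)*(r^2 - 2*r + 1) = (r - 1)^2*(r - 1)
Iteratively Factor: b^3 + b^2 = (b + 1)*(b^2) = b*(b + 1)*(b)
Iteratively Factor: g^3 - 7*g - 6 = (g + 2)*(g^2 - 2*g - 3) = (g - 3)*(g + 2)*(g + 1)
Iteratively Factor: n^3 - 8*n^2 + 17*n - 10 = (n - 2)*(n^2 - 6*n + 5) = (n - 2)*(n - 1)*(n - 5)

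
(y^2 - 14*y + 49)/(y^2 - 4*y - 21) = (y - 7)/(y + 3)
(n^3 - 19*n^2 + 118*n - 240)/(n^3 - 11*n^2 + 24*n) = (n^2 - 11*n + 30)/(n*(n - 3))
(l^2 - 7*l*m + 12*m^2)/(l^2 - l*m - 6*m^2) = (l - 4*m)/(l + 2*m)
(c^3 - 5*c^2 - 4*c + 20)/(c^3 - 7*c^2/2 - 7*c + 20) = 2*(c^2 - 3*c - 10)/(2*c^2 - 3*c - 20)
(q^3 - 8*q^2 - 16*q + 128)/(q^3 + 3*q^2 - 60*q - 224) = (q - 4)/(q + 7)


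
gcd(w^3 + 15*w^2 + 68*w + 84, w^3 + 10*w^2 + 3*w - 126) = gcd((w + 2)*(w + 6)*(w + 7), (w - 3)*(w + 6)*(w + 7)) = w^2 + 13*w + 42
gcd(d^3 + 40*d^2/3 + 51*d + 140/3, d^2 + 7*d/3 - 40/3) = d + 5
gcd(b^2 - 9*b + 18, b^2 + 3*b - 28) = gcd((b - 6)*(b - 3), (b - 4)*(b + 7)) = 1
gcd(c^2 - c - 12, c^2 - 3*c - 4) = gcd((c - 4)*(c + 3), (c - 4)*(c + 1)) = c - 4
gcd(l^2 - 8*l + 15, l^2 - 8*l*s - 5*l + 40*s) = l - 5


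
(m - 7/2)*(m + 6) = m^2 + 5*m/2 - 21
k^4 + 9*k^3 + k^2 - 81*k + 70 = (k - 2)*(k - 1)*(k + 5)*(k + 7)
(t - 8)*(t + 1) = t^2 - 7*t - 8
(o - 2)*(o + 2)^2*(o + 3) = o^4 + 5*o^3 + 2*o^2 - 20*o - 24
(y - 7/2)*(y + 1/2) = y^2 - 3*y - 7/4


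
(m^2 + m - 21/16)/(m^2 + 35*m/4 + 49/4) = (m - 3/4)/(m + 7)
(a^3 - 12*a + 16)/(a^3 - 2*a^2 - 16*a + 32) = (a - 2)/(a - 4)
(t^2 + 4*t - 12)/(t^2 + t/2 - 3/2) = 2*(t^2 + 4*t - 12)/(2*t^2 + t - 3)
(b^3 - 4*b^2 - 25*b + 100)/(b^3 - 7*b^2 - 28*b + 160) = (b - 5)/(b - 8)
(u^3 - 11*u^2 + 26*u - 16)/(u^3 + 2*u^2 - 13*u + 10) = (u - 8)/(u + 5)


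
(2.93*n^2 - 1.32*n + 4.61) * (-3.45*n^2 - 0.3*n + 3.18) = -10.1085*n^4 + 3.675*n^3 - 6.1911*n^2 - 5.5806*n + 14.6598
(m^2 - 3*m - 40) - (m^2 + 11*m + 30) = -14*m - 70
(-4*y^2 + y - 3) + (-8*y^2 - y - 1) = -12*y^2 - 4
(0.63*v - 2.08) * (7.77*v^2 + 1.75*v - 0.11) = 4.8951*v^3 - 15.0591*v^2 - 3.7093*v + 0.2288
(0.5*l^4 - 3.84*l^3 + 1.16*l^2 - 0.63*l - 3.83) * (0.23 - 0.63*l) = -0.315*l^5 + 2.5342*l^4 - 1.614*l^3 + 0.6637*l^2 + 2.268*l - 0.8809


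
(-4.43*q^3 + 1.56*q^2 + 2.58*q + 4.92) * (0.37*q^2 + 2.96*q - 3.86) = -1.6391*q^5 - 12.5356*q^4 + 22.672*q^3 + 3.4356*q^2 + 4.6044*q - 18.9912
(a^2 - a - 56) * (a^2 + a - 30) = a^4 - 87*a^2 - 26*a + 1680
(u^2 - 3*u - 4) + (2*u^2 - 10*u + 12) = 3*u^2 - 13*u + 8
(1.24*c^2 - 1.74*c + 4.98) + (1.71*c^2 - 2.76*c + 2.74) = 2.95*c^2 - 4.5*c + 7.72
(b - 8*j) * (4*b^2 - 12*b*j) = 4*b^3 - 44*b^2*j + 96*b*j^2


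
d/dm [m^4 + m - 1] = 4*m^3 + 1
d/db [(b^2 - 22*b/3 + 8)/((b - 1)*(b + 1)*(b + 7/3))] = (-9*b^4 + 132*b^3 - 71*b^2 - 378*b + 226)/(9*b^6 + 42*b^5 + 31*b^4 - 84*b^3 - 89*b^2 + 42*b + 49)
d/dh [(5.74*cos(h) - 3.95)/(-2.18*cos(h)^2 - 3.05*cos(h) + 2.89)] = (-12.5132*cos(h)^2 + 17.222*cos(h) - 4.5411)*sin(h)/(4.7524*cos(h)^4 + 13.298*cos(h)^3 - 3.2979*cos(h)^2 - 17.629*cos(h) + 8.3521)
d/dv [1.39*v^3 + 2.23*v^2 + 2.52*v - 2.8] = 4.17*v^2 + 4.46*v + 2.52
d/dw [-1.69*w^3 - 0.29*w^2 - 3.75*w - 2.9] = -5.07*w^2 - 0.58*w - 3.75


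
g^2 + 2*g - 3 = (g - 1)*(g + 3)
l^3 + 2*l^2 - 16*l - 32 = (l - 4)*(l + 2)*(l + 4)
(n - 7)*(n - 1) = n^2 - 8*n + 7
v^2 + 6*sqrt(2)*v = v*(v + 6*sqrt(2))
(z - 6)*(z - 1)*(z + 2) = z^3 - 5*z^2 - 8*z + 12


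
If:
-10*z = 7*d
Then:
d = -10*z/7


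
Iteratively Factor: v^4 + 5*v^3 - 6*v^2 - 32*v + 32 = (v + 4)*(v^3 + v^2 - 10*v + 8) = (v + 4)^2*(v^2 - 3*v + 2) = (v - 1)*(v + 4)^2*(v - 2)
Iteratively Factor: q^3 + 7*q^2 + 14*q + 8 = (q + 2)*(q^2 + 5*q + 4) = (q + 1)*(q + 2)*(q + 4)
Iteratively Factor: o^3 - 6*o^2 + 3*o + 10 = (o - 2)*(o^2 - 4*o - 5) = (o - 5)*(o - 2)*(o + 1)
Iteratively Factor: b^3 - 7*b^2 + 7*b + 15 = (b - 3)*(b^2 - 4*b - 5) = (b - 3)*(b + 1)*(b - 5)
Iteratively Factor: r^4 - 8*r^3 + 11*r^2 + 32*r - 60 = (r - 5)*(r^3 - 3*r^2 - 4*r + 12) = (r - 5)*(r - 3)*(r^2 - 4) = (r - 5)*(r - 3)*(r - 2)*(r + 2)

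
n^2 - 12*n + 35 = (n - 7)*(n - 5)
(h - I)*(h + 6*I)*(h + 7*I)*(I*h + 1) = I*h^4 - 11*h^3 - 17*I*h^2 - 71*h + 42*I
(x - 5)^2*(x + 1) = x^3 - 9*x^2 + 15*x + 25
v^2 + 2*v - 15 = (v - 3)*(v + 5)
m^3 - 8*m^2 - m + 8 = (m - 8)*(m - 1)*(m + 1)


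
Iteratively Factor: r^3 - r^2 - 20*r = (r)*(r^2 - r - 20) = r*(r - 5)*(r + 4)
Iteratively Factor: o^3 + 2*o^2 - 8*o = (o - 2)*(o^2 + 4*o) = o*(o - 2)*(o + 4)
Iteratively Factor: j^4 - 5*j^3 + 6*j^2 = (j - 3)*(j^3 - 2*j^2) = j*(j - 3)*(j^2 - 2*j) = j^2*(j - 3)*(j - 2)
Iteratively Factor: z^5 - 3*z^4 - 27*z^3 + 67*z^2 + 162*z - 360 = (z - 5)*(z^4 + 2*z^3 - 17*z^2 - 18*z + 72) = (z - 5)*(z + 4)*(z^3 - 2*z^2 - 9*z + 18) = (z - 5)*(z + 3)*(z + 4)*(z^2 - 5*z + 6) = (z - 5)*(z - 2)*(z + 3)*(z + 4)*(z - 3)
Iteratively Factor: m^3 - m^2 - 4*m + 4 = (m + 2)*(m^2 - 3*m + 2) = (m - 2)*(m + 2)*(m - 1)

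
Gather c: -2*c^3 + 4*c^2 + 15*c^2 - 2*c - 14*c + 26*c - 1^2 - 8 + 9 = -2*c^3 + 19*c^2 + 10*c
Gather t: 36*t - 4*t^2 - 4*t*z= -4*t^2 + t*(36 - 4*z)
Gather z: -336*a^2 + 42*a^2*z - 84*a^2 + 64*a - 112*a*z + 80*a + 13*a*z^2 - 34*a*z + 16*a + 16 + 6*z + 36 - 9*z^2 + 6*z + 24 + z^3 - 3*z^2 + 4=-420*a^2 + 160*a + z^3 + z^2*(13*a - 12) + z*(42*a^2 - 146*a + 12) + 80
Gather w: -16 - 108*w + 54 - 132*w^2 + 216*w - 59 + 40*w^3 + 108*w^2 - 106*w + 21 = 40*w^3 - 24*w^2 + 2*w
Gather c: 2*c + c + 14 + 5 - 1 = 3*c + 18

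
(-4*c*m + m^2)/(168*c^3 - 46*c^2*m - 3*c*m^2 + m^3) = m/(-42*c^2 + c*m + m^2)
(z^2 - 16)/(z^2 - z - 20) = (z - 4)/(z - 5)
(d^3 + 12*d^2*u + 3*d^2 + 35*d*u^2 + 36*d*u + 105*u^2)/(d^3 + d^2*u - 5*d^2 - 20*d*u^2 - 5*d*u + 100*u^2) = (-d^2 - 7*d*u - 3*d - 21*u)/(-d^2 + 4*d*u + 5*d - 20*u)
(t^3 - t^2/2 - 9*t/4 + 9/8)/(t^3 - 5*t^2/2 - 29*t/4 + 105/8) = (4*t^2 + 4*t - 3)/(4*t^2 - 4*t - 35)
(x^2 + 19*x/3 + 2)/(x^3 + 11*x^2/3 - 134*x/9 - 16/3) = 3/(3*x - 8)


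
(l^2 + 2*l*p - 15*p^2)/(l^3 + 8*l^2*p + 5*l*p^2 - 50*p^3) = (-l + 3*p)/(-l^2 - 3*l*p + 10*p^2)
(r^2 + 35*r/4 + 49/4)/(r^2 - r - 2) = (r^2 + 35*r/4 + 49/4)/(r^2 - r - 2)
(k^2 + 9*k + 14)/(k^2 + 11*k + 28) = (k + 2)/(k + 4)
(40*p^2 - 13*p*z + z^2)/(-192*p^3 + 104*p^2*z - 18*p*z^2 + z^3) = (-5*p + z)/(24*p^2 - 10*p*z + z^2)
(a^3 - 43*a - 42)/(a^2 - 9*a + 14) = (a^2 + 7*a + 6)/(a - 2)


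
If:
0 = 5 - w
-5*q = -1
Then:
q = 1/5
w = 5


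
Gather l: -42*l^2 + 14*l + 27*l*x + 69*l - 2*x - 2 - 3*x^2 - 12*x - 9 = -42*l^2 + l*(27*x + 83) - 3*x^2 - 14*x - 11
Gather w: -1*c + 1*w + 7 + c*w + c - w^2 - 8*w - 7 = -w^2 + w*(c - 7)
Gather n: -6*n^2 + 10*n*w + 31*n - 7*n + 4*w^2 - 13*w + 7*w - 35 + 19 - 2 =-6*n^2 + n*(10*w + 24) + 4*w^2 - 6*w - 18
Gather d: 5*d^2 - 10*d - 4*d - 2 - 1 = 5*d^2 - 14*d - 3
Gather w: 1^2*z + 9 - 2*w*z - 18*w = w*(-2*z - 18) + z + 9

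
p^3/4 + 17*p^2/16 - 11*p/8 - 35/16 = (p/4 + 1/4)*(p - 7/4)*(p + 5)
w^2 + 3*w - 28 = (w - 4)*(w + 7)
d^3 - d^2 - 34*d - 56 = (d - 7)*(d + 2)*(d + 4)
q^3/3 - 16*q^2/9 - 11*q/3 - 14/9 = (q/3 + 1/3)*(q - 7)*(q + 2/3)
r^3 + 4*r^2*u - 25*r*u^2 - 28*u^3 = (r - 4*u)*(r + u)*(r + 7*u)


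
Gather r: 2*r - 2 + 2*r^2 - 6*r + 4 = 2*r^2 - 4*r + 2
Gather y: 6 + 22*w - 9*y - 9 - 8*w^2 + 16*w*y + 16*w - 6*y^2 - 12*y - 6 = -8*w^2 + 38*w - 6*y^2 + y*(16*w - 21) - 9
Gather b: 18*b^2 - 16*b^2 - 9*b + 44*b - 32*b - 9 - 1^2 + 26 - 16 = 2*b^2 + 3*b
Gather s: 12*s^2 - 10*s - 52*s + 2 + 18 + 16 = 12*s^2 - 62*s + 36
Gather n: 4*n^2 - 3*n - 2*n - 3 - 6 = 4*n^2 - 5*n - 9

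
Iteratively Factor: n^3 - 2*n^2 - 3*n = (n + 1)*(n^2 - 3*n) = (n - 3)*(n + 1)*(n)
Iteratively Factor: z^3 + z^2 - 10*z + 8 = (z - 2)*(z^2 + 3*z - 4) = (z - 2)*(z + 4)*(z - 1)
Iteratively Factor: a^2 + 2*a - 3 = (a + 3)*(a - 1)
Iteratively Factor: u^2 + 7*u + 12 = (u + 4)*(u + 3)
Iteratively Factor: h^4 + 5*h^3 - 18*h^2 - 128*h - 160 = (h + 4)*(h^3 + h^2 - 22*h - 40) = (h + 4)^2*(h^2 - 3*h - 10) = (h - 5)*(h + 4)^2*(h + 2)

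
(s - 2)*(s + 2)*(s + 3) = s^3 + 3*s^2 - 4*s - 12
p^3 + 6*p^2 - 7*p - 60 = (p - 3)*(p + 4)*(p + 5)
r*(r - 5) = r^2 - 5*r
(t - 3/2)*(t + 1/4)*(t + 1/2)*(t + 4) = t^4 + 13*t^3/4 - 4*t^2 - 67*t/16 - 3/4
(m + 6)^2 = m^2 + 12*m + 36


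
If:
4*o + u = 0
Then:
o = -u/4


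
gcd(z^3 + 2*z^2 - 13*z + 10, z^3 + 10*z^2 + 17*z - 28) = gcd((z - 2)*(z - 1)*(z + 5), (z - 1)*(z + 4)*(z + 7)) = z - 1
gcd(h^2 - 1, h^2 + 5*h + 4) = h + 1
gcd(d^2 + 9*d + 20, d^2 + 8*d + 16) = d + 4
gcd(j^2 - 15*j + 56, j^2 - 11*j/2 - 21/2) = j - 7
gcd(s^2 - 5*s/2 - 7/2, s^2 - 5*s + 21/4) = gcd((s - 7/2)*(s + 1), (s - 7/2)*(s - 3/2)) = s - 7/2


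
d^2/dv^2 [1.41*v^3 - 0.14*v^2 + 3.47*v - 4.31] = 8.46*v - 0.28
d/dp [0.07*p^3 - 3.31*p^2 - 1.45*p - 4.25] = 0.21*p^2 - 6.62*p - 1.45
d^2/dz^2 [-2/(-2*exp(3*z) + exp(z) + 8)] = 2*((1 - 18*exp(2*z))*(-2*exp(3*z) + exp(z) + 8) - 2*(6*exp(2*z) - 1)^2*exp(z))*exp(z)/(-2*exp(3*z) + exp(z) + 8)^3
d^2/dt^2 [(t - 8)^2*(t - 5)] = 6*t - 42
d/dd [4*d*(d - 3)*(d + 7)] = 12*d^2 + 32*d - 84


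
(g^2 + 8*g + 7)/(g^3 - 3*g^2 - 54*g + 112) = (g + 1)/(g^2 - 10*g + 16)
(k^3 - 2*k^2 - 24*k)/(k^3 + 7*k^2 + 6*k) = (k^2 - 2*k - 24)/(k^2 + 7*k + 6)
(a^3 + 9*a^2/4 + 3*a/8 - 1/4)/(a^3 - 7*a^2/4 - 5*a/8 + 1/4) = (a + 2)/(a - 2)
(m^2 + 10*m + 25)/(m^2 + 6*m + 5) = (m + 5)/(m + 1)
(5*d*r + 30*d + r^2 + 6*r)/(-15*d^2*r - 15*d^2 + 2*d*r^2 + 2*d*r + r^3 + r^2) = (r + 6)/(-3*d*r - 3*d + r^2 + r)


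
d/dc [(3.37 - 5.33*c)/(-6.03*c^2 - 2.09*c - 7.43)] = (-32.1399*c^2 + 40.6422*c + 46.6452)/(36.3609*c^4 + 25.2054*c^3 + 93.9739*c^2 + 31.0574*c + 55.2049)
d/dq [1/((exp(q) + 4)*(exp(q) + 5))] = (-2*exp(q) - 9)*exp(q)/(exp(4*q) + 18*exp(3*q) + 121*exp(2*q) + 360*exp(q) + 400)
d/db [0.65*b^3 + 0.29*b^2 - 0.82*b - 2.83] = 1.95*b^2 + 0.58*b - 0.82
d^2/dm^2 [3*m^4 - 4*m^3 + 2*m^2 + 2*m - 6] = 36*m^2 - 24*m + 4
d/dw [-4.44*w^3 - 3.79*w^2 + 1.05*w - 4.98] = -13.32*w^2 - 7.58*w + 1.05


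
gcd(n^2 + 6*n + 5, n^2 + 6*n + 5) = n^2 + 6*n + 5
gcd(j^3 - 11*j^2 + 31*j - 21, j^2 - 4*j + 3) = j^2 - 4*j + 3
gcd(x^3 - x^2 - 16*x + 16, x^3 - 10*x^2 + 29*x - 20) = x^2 - 5*x + 4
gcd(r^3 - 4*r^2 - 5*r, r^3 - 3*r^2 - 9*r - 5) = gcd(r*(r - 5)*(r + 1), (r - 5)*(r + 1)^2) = r^2 - 4*r - 5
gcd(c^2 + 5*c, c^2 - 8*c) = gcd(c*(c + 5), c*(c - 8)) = c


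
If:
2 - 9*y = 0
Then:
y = 2/9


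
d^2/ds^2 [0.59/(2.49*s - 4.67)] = 7.316118/(2.49*s - 4.67)^3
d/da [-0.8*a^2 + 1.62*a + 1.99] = 1.62 - 1.6*a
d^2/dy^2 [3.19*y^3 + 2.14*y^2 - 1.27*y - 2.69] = 19.14*y + 4.28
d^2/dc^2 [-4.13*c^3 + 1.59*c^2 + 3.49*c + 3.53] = 3.18 - 24.78*c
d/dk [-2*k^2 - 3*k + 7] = -4*k - 3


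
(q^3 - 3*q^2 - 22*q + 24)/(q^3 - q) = (q^2 - 2*q - 24)/(q*(q + 1))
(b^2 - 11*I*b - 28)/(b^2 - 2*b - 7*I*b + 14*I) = (b - 4*I)/(b - 2)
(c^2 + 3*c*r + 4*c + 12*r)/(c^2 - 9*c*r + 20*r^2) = (c^2 + 3*c*r + 4*c + 12*r)/(c^2 - 9*c*r + 20*r^2)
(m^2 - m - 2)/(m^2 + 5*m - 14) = (m + 1)/(m + 7)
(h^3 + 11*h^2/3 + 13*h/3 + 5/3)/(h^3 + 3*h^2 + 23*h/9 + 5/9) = 3*(h + 1)/(3*h + 1)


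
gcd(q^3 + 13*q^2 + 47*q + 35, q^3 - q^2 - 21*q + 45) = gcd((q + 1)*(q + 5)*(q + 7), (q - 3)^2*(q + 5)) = q + 5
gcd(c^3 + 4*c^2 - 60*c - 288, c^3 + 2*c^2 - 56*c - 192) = c^2 - 2*c - 48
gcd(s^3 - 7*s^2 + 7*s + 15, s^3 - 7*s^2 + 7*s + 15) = s^3 - 7*s^2 + 7*s + 15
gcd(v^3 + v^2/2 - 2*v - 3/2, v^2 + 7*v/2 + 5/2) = v + 1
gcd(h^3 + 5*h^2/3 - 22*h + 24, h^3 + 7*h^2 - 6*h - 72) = h^2 + 3*h - 18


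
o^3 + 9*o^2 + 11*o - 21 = (o - 1)*(o + 3)*(o + 7)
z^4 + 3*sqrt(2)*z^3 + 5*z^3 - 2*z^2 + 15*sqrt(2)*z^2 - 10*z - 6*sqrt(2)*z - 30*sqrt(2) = (z + 5)*(z - sqrt(2))*(z + sqrt(2))*(z + 3*sqrt(2))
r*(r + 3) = r^2 + 3*r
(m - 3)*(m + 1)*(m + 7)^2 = m^4 + 12*m^3 + 18*m^2 - 140*m - 147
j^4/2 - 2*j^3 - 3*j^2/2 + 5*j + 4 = (j/2 + 1/2)*(j - 4)*(j - 2)*(j + 1)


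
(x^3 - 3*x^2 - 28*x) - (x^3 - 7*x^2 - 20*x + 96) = 4*x^2 - 8*x - 96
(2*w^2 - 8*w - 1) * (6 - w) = -2*w^3 + 20*w^2 - 47*w - 6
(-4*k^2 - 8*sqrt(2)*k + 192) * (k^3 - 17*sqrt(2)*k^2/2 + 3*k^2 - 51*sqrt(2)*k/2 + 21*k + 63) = -4*k^5 - 12*k^4 + 26*sqrt(2)*k^4 + 78*sqrt(2)*k^3 + 244*k^3 - 1800*sqrt(2)*k^2 + 732*k^2 - 5400*sqrt(2)*k + 4032*k + 12096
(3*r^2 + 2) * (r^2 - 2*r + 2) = 3*r^4 - 6*r^3 + 8*r^2 - 4*r + 4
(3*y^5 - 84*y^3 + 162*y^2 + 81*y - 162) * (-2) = -6*y^5 + 168*y^3 - 324*y^2 - 162*y + 324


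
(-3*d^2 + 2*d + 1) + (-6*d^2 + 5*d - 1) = -9*d^2 + 7*d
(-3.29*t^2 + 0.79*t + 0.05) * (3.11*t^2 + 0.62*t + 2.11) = -10.2319*t^4 + 0.4171*t^3 - 6.2966*t^2 + 1.6979*t + 0.1055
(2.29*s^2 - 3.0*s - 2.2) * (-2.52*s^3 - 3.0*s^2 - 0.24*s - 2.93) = -5.7708*s^5 + 0.69*s^4 + 13.9944*s^3 + 0.6103*s^2 + 9.318*s + 6.446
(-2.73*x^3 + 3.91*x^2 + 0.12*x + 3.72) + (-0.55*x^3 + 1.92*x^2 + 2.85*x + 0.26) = -3.28*x^3 + 5.83*x^2 + 2.97*x + 3.98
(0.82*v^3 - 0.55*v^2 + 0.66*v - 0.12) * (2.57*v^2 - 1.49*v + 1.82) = 2.1074*v^5 - 2.6353*v^4 + 4.0081*v^3 - 2.2928*v^2 + 1.38*v - 0.2184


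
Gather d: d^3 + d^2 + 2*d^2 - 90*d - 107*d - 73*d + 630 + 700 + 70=d^3 + 3*d^2 - 270*d + 1400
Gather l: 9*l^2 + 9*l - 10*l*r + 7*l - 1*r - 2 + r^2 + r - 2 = 9*l^2 + l*(16 - 10*r) + r^2 - 4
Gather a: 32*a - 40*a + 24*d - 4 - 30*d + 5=-8*a - 6*d + 1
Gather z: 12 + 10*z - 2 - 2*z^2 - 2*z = -2*z^2 + 8*z + 10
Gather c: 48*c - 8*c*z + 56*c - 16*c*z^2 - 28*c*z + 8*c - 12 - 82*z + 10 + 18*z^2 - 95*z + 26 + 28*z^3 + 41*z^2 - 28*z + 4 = c*(-16*z^2 - 36*z + 112) + 28*z^3 + 59*z^2 - 205*z + 28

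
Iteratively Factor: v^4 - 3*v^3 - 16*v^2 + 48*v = (v)*(v^3 - 3*v^2 - 16*v + 48) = v*(v - 3)*(v^2 - 16) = v*(v - 3)*(v + 4)*(v - 4)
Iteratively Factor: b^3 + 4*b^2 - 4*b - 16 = (b + 2)*(b^2 + 2*b - 8) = (b - 2)*(b + 2)*(b + 4)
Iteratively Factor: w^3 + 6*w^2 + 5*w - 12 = (w + 3)*(w^2 + 3*w - 4) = (w - 1)*(w + 3)*(w + 4)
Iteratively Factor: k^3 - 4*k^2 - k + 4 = (k + 1)*(k^2 - 5*k + 4) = (k - 4)*(k + 1)*(k - 1)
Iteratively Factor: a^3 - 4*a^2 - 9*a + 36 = (a + 3)*(a^2 - 7*a + 12) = (a - 3)*(a + 3)*(a - 4)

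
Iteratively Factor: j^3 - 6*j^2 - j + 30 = (j - 3)*(j^2 - 3*j - 10) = (j - 3)*(j + 2)*(j - 5)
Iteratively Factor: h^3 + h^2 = (h)*(h^2 + h) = h*(h + 1)*(h)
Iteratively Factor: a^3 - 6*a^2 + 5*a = (a)*(a^2 - 6*a + 5) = a*(a - 1)*(a - 5)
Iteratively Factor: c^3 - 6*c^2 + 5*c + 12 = (c - 4)*(c^2 - 2*c - 3) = (c - 4)*(c + 1)*(c - 3)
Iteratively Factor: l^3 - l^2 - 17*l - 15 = (l + 3)*(l^2 - 4*l - 5) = (l + 1)*(l + 3)*(l - 5)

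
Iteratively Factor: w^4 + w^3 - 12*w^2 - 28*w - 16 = (w + 1)*(w^3 - 12*w - 16) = (w - 4)*(w + 1)*(w^2 + 4*w + 4) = (w - 4)*(w + 1)*(w + 2)*(w + 2)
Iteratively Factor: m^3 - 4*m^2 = (m)*(m^2 - 4*m) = m^2*(m - 4)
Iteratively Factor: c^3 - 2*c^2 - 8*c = (c + 2)*(c^2 - 4*c) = c*(c + 2)*(c - 4)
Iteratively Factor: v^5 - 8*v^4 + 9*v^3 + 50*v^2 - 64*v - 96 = (v - 4)*(v^4 - 4*v^3 - 7*v^2 + 22*v + 24) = (v - 4)*(v + 1)*(v^3 - 5*v^2 - 2*v + 24) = (v - 4)*(v + 1)*(v + 2)*(v^2 - 7*v + 12) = (v - 4)^2*(v + 1)*(v + 2)*(v - 3)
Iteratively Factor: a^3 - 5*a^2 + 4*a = (a)*(a^2 - 5*a + 4) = a*(a - 1)*(a - 4)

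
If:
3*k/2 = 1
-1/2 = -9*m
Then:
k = 2/3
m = 1/18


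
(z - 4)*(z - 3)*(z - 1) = z^3 - 8*z^2 + 19*z - 12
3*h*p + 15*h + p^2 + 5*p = (3*h + p)*(p + 5)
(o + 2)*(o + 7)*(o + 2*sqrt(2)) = o^3 + 2*sqrt(2)*o^2 + 9*o^2 + 14*o + 18*sqrt(2)*o + 28*sqrt(2)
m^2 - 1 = (m - 1)*(m + 1)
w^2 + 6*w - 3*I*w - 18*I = (w + 6)*(w - 3*I)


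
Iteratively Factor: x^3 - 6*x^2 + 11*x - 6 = (x - 1)*(x^2 - 5*x + 6) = (x - 2)*(x - 1)*(x - 3)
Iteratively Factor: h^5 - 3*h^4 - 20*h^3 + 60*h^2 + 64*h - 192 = (h - 2)*(h^4 - h^3 - 22*h^2 + 16*h + 96) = (h - 3)*(h - 2)*(h^3 + 2*h^2 - 16*h - 32) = (h - 4)*(h - 3)*(h - 2)*(h^2 + 6*h + 8) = (h - 4)*(h - 3)*(h - 2)*(h + 2)*(h + 4)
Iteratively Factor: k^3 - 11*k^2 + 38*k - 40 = (k - 5)*(k^2 - 6*k + 8) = (k - 5)*(k - 4)*(k - 2)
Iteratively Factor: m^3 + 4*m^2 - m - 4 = (m + 1)*(m^2 + 3*m - 4) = (m + 1)*(m + 4)*(m - 1)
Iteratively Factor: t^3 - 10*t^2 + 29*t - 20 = (t - 1)*(t^2 - 9*t + 20) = (t - 4)*(t - 1)*(t - 5)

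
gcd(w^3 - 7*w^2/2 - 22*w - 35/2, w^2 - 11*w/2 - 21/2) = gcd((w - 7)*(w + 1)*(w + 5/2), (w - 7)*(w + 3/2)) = w - 7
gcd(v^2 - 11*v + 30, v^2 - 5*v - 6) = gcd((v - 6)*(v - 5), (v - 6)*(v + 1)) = v - 6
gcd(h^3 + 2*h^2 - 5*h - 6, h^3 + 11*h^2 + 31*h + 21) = h^2 + 4*h + 3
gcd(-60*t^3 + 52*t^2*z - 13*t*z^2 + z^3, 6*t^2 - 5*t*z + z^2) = -2*t + z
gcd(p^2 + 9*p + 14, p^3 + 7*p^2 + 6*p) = 1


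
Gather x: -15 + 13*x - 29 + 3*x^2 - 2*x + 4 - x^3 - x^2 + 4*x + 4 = -x^3 + 2*x^2 + 15*x - 36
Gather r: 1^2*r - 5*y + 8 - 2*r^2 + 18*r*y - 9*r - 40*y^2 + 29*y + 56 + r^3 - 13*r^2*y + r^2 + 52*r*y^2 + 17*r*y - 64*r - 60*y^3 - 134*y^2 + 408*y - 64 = r^3 + r^2*(-13*y - 1) + r*(52*y^2 + 35*y - 72) - 60*y^3 - 174*y^2 + 432*y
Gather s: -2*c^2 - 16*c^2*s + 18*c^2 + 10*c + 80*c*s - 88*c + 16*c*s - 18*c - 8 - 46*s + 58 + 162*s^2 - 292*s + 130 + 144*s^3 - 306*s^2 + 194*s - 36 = 16*c^2 - 96*c + 144*s^3 - 144*s^2 + s*(-16*c^2 + 96*c - 144) + 144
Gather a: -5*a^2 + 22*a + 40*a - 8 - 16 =-5*a^2 + 62*a - 24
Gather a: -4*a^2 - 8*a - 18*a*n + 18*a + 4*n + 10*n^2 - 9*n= -4*a^2 + a*(10 - 18*n) + 10*n^2 - 5*n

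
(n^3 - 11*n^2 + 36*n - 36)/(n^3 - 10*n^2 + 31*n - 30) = (n - 6)/(n - 5)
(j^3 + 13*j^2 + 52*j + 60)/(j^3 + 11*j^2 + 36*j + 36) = (j + 5)/(j + 3)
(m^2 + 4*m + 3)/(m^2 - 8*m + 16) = (m^2 + 4*m + 3)/(m^2 - 8*m + 16)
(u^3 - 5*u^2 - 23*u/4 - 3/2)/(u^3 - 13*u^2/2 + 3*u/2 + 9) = (4*u^2 + 4*u + 1)/(2*(2*u^2 - u - 3))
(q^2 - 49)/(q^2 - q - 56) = (q - 7)/(q - 8)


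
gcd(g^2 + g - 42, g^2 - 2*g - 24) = g - 6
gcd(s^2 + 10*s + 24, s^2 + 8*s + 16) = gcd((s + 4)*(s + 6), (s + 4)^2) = s + 4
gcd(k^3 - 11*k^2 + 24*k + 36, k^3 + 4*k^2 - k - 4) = k + 1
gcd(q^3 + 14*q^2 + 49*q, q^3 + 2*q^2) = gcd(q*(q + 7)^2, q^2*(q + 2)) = q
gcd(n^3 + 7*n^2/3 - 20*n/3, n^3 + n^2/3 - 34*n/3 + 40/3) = n^2 + 7*n/3 - 20/3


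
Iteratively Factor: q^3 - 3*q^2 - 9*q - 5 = (q + 1)*(q^2 - 4*q - 5) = (q - 5)*(q + 1)*(q + 1)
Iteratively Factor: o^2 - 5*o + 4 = (o - 1)*(o - 4)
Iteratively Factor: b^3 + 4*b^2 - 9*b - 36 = (b - 3)*(b^2 + 7*b + 12) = (b - 3)*(b + 4)*(b + 3)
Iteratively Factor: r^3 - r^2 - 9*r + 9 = (r - 3)*(r^2 + 2*r - 3) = (r - 3)*(r + 3)*(r - 1)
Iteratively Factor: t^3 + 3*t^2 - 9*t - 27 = (t + 3)*(t^2 - 9) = (t - 3)*(t + 3)*(t + 3)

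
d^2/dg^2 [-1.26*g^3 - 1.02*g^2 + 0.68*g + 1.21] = -7.56*g - 2.04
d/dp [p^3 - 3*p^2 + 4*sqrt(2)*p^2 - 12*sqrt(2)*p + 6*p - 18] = 3*p^2 - 6*p + 8*sqrt(2)*p - 12*sqrt(2) + 6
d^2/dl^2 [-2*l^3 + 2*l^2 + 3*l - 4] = 4 - 12*l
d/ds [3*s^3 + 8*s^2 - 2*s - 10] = 9*s^2 + 16*s - 2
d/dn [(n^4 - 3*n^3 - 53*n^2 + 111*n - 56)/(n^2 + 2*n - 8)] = (2*n^5 + 3*n^4 - 44*n^3 - 145*n^2 + 960*n - 776)/(n^4 + 4*n^3 - 12*n^2 - 32*n + 64)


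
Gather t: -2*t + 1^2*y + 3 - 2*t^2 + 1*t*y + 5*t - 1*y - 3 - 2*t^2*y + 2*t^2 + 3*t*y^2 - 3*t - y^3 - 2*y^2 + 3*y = -2*t^2*y + t*(3*y^2 + y) - y^3 - 2*y^2 + 3*y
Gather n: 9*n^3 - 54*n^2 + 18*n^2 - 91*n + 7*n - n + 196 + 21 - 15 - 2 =9*n^3 - 36*n^2 - 85*n + 200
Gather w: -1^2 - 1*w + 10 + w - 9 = 0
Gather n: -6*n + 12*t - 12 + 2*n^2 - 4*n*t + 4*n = 2*n^2 + n*(-4*t - 2) + 12*t - 12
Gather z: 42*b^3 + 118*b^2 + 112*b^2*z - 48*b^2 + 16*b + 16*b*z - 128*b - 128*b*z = 42*b^3 + 70*b^2 - 112*b + z*(112*b^2 - 112*b)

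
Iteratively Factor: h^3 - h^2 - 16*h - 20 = (h - 5)*(h^2 + 4*h + 4) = (h - 5)*(h + 2)*(h + 2)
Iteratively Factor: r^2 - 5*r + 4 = (r - 4)*(r - 1)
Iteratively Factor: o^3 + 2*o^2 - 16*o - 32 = (o + 2)*(o^2 - 16) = (o + 2)*(o + 4)*(o - 4)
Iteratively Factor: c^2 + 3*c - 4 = (c - 1)*(c + 4)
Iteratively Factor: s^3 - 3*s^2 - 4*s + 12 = (s - 3)*(s^2 - 4) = (s - 3)*(s + 2)*(s - 2)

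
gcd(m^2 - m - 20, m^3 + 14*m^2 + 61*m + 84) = m + 4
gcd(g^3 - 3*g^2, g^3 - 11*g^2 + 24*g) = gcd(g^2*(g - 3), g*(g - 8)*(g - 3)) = g^2 - 3*g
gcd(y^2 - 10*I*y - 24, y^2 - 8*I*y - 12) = y - 6*I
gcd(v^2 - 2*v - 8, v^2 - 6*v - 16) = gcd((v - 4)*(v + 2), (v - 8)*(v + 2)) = v + 2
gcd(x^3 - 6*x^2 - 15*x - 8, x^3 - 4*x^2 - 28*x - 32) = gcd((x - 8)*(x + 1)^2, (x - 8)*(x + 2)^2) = x - 8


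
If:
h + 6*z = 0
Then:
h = -6*z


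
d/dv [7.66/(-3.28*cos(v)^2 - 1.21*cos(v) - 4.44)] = -(50.2496*cos(v) + 9.2686)*sin(v)/(3.28*cos(v)^2 + 1.21*cos(v) + 4.44)^2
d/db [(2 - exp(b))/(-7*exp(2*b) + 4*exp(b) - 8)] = 7*(4 - exp(b))*exp(2*b)/(49*exp(4*b) - 56*exp(3*b) + 128*exp(2*b) - 64*exp(b) + 64)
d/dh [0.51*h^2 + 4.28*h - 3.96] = 1.02*h + 4.28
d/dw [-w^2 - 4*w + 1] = -2*w - 4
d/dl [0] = 0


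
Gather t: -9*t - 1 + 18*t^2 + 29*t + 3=18*t^2 + 20*t + 2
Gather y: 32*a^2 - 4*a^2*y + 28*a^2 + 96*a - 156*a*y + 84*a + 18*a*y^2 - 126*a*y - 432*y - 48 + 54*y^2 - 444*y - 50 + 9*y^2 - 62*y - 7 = 60*a^2 + 180*a + y^2*(18*a + 63) + y*(-4*a^2 - 282*a - 938) - 105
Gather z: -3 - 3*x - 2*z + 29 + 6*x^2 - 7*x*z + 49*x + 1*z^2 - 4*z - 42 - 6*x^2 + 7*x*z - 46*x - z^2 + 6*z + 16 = 0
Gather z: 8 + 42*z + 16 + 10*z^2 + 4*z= 10*z^2 + 46*z + 24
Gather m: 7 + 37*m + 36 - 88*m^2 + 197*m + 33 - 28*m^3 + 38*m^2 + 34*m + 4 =-28*m^3 - 50*m^2 + 268*m + 80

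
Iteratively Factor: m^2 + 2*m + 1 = (m + 1)*(m + 1)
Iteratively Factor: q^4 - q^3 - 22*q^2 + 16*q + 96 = (q - 4)*(q^3 + 3*q^2 - 10*q - 24) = (q - 4)*(q + 4)*(q^2 - q - 6) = (q - 4)*(q + 2)*(q + 4)*(q - 3)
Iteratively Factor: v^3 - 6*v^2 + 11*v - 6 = (v - 1)*(v^2 - 5*v + 6) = (v - 3)*(v - 1)*(v - 2)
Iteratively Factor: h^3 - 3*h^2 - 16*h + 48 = (h - 3)*(h^2 - 16) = (h - 3)*(h + 4)*(h - 4)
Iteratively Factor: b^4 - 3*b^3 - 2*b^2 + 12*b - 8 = (b - 2)*(b^3 - b^2 - 4*b + 4) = (b - 2)^2*(b^2 + b - 2) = (b - 2)^2*(b - 1)*(b + 2)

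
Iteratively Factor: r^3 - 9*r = (r + 3)*(r^2 - 3*r) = r*(r + 3)*(r - 3)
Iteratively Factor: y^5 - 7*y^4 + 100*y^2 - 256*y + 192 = (y - 3)*(y^4 - 4*y^3 - 12*y^2 + 64*y - 64) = (y - 3)*(y - 2)*(y^3 - 2*y^2 - 16*y + 32) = (y - 3)*(y - 2)^2*(y^2 - 16) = (y - 4)*(y - 3)*(y - 2)^2*(y + 4)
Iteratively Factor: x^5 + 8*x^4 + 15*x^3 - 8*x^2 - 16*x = (x + 4)*(x^4 + 4*x^3 - x^2 - 4*x) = (x + 4)^2*(x^3 - x) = (x + 1)*(x + 4)^2*(x^2 - x) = x*(x + 1)*(x + 4)^2*(x - 1)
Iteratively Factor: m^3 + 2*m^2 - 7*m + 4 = (m - 1)*(m^2 + 3*m - 4) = (m - 1)^2*(m + 4)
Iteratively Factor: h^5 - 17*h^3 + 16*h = (h + 1)*(h^4 - h^3 - 16*h^2 + 16*h) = (h - 1)*(h + 1)*(h^3 - 16*h) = h*(h - 1)*(h + 1)*(h^2 - 16) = h*(h - 1)*(h + 1)*(h + 4)*(h - 4)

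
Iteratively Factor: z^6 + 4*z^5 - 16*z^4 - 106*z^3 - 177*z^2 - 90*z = (z + 2)*(z^5 + 2*z^4 - 20*z^3 - 66*z^2 - 45*z) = (z + 2)*(z + 3)*(z^4 - z^3 - 17*z^2 - 15*z) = (z + 1)*(z + 2)*(z + 3)*(z^3 - 2*z^2 - 15*z) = z*(z + 1)*(z + 2)*(z + 3)*(z^2 - 2*z - 15) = z*(z + 1)*(z + 2)*(z + 3)^2*(z - 5)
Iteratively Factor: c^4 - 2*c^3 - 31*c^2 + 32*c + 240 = (c - 4)*(c^3 + 2*c^2 - 23*c - 60) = (c - 4)*(c + 4)*(c^2 - 2*c - 15) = (c - 4)*(c + 3)*(c + 4)*(c - 5)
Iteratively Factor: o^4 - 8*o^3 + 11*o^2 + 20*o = (o + 1)*(o^3 - 9*o^2 + 20*o) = o*(o + 1)*(o^2 - 9*o + 20) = o*(o - 5)*(o + 1)*(o - 4)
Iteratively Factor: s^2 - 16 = (s + 4)*(s - 4)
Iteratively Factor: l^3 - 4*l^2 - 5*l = (l + 1)*(l^2 - 5*l) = (l - 5)*(l + 1)*(l)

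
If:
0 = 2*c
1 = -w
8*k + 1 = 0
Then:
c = 0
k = -1/8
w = -1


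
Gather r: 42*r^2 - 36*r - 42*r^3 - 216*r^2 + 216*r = -42*r^3 - 174*r^2 + 180*r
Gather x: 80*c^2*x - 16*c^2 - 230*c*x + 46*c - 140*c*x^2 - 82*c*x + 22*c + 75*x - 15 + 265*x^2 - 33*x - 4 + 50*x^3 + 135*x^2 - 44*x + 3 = -16*c^2 + 68*c + 50*x^3 + x^2*(400 - 140*c) + x*(80*c^2 - 312*c - 2) - 16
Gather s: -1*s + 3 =3 - s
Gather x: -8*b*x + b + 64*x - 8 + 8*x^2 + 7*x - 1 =b + 8*x^2 + x*(71 - 8*b) - 9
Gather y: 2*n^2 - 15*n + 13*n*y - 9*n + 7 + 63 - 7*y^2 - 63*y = 2*n^2 - 24*n - 7*y^2 + y*(13*n - 63) + 70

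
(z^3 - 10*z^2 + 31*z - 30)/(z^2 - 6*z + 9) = (z^2 - 7*z + 10)/(z - 3)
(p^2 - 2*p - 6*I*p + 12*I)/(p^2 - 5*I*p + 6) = (p - 2)/(p + I)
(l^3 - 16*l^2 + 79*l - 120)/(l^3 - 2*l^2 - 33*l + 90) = (l - 8)/(l + 6)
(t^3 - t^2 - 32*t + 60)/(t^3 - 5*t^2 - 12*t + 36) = (t^2 + t - 30)/(t^2 - 3*t - 18)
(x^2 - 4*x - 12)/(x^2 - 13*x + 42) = (x + 2)/(x - 7)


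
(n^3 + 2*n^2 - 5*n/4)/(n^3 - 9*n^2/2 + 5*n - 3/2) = n*(2*n + 5)/(2*(n^2 - 4*n + 3))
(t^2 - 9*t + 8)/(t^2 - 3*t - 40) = (t - 1)/(t + 5)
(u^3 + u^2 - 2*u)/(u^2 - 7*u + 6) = u*(u + 2)/(u - 6)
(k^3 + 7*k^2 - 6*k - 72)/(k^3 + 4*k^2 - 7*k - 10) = (k^3 + 7*k^2 - 6*k - 72)/(k^3 + 4*k^2 - 7*k - 10)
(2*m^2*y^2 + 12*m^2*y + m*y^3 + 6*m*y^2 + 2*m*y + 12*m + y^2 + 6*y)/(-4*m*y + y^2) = (2*m^2*y^2 + 12*m^2*y + m*y^3 + 6*m*y^2 + 2*m*y + 12*m + y^2 + 6*y)/(y*(-4*m + y))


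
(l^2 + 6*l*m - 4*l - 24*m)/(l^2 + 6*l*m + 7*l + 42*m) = (l - 4)/(l + 7)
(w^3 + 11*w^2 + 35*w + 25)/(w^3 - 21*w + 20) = (w^2 + 6*w + 5)/(w^2 - 5*w + 4)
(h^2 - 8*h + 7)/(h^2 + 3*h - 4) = (h - 7)/(h + 4)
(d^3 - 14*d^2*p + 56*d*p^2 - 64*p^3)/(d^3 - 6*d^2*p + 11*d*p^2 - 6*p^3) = (d^2 - 12*d*p + 32*p^2)/(d^2 - 4*d*p + 3*p^2)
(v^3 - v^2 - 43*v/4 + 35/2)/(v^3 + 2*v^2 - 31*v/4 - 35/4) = (v - 2)/(v + 1)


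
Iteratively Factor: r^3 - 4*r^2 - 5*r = (r + 1)*(r^2 - 5*r) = (r - 5)*(r + 1)*(r)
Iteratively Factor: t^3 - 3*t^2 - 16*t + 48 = (t - 3)*(t^2 - 16) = (t - 4)*(t - 3)*(t + 4)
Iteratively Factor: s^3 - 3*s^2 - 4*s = (s + 1)*(s^2 - 4*s) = s*(s + 1)*(s - 4)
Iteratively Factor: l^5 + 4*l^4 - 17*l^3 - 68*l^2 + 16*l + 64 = (l - 4)*(l^4 + 8*l^3 + 15*l^2 - 8*l - 16) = (l - 4)*(l + 1)*(l^3 + 7*l^2 + 8*l - 16) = (l - 4)*(l + 1)*(l + 4)*(l^2 + 3*l - 4) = (l - 4)*(l - 1)*(l + 1)*(l + 4)*(l + 4)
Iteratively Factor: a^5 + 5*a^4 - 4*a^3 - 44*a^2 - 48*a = (a - 3)*(a^4 + 8*a^3 + 20*a^2 + 16*a) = (a - 3)*(a + 4)*(a^3 + 4*a^2 + 4*a) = a*(a - 3)*(a + 4)*(a^2 + 4*a + 4) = a*(a - 3)*(a + 2)*(a + 4)*(a + 2)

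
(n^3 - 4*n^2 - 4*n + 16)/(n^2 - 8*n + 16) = (n^2 - 4)/(n - 4)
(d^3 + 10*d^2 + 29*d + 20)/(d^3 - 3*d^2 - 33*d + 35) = (d^2 + 5*d + 4)/(d^2 - 8*d + 7)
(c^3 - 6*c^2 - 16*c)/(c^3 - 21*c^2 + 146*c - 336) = c*(c + 2)/(c^2 - 13*c + 42)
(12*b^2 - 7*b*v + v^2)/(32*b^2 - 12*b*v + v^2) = (-3*b + v)/(-8*b + v)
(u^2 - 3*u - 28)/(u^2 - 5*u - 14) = (u + 4)/(u + 2)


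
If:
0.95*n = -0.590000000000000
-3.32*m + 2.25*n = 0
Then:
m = -0.42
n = -0.62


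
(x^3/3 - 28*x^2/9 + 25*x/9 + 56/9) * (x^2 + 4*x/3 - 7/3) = x^5/3 - 8*x^4/3 - 58*x^3/27 + 464*x^2/27 + 49*x/27 - 392/27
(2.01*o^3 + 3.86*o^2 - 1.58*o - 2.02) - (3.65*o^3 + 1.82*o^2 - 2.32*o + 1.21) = -1.64*o^3 + 2.04*o^2 + 0.74*o - 3.23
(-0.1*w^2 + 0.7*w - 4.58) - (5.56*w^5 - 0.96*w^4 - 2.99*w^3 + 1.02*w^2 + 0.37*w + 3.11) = -5.56*w^5 + 0.96*w^4 + 2.99*w^3 - 1.12*w^2 + 0.33*w - 7.69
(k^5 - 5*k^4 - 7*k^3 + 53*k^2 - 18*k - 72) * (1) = k^5 - 5*k^4 - 7*k^3 + 53*k^2 - 18*k - 72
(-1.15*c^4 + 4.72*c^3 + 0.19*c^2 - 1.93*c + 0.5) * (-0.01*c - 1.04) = 0.0115*c^5 + 1.1488*c^4 - 4.9107*c^3 - 0.1783*c^2 + 2.0022*c - 0.52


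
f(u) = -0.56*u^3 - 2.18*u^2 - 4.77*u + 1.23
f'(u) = -1.68*u^2 - 4.36*u - 4.77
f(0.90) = -5.24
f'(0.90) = -10.05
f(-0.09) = 1.64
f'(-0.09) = -4.39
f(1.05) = -6.83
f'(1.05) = -11.20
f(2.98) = -47.16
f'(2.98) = -32.68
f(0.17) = 0.35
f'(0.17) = -5.56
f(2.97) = -46.84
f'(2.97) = -32.54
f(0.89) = -5.14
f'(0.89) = -9.98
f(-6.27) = 83.47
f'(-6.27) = -43.48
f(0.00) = 1.23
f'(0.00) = -4.77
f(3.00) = -47.82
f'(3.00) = -32.97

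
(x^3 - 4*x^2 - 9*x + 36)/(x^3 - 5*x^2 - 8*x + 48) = (x - 3)/(x - 4)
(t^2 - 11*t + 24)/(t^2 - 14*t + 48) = (t - 3)/(t - 6)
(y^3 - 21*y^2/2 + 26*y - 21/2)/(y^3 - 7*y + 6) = (2*y^3 - 21*y^2 + 52*y - 21)/(2*(y^3 - 7*y + 6))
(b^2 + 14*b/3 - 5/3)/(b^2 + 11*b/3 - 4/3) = (b + 5)/(b + 4)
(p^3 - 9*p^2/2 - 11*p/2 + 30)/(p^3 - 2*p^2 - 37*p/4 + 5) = 2*(p - 3)/(2*p - 1)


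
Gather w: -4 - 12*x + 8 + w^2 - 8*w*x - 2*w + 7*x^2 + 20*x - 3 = w^2 + w*(-8*x - 2) + 7*x^2 + 8*x + 1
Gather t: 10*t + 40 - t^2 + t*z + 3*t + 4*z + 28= -t^2 + t*(z + 13) + 4*z + 68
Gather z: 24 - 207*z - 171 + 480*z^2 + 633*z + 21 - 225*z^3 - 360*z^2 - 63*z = -225*z^3 + 120*z^2 + 363*z - 126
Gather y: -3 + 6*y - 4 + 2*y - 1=8*y - 8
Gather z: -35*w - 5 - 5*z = -35*w - 5*z - 5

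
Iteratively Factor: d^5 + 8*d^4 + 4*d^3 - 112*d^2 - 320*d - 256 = (d + 2)*(d^4 + 6*d^3 - 8*d^2 - 96*d - 128) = (d + 2)*(d + 4)*(d^3 + 2*d^2 - 16*d - 32) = (d - 4)*(d + 2)*(d + 4)*(d^2 + 6*d + 8) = (d - 4)*(d + 2)^2*(d + 4)*(d + 4)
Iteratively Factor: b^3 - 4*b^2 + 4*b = (b)*(b^2 - 4*b + 4) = b*(b - 2)*(b - 2)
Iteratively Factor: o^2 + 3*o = (o)*(o + 3)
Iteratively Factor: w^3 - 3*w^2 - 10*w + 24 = (w - 4)*(w^2 + w - 6) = (w - 4)*(w + 3)*(w - 2)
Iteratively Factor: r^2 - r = (r - 1)*(r)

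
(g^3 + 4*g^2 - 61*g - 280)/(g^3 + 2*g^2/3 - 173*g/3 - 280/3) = 3*(g + 5)/(3*g + 5)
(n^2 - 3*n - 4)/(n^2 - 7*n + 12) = (n + 1)/(n - 3)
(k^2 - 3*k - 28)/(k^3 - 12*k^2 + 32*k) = (k^2 - 3*k - 28)/(k*(k^2 - 12*k + 32))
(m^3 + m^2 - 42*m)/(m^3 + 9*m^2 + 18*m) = (m^2 + m - 42)/(m^2 + 9*m + 18)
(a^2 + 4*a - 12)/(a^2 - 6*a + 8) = (a + 6)/(a - 4)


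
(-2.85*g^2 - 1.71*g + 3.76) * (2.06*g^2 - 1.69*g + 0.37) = -5.871*g^4 + 1.2939*g^3 + 9.581*g^2 - 6.9871*g + 1.3912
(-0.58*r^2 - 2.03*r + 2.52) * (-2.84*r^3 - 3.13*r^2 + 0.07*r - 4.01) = 1.6472*r^5 + 7.5806*r^4 - 0.8435*r^3 - 5.7039*r^2 + 8.3167*r - 10.1052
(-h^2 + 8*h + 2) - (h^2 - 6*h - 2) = -2*h^2 + 14*h + 4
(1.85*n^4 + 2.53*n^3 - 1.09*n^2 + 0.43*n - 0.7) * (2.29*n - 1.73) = 4.2365*n^5 + 2.5932*n^4 - 6.873*n^3 + 2.8704*n^2 - 2.3469*n + 1.211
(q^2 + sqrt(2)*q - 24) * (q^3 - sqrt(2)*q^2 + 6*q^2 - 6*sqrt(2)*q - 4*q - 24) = q^5 + 6*q^4 - 30*q^3 - 180*q^2 + 20*sqrt(2)*q^2 + 96*q + 120*sqrt(2)*q + 576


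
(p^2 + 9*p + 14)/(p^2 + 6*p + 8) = (p + 7)/(p + 4)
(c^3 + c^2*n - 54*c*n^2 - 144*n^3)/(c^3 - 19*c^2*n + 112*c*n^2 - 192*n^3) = (c^2 + 9*c*n + 18*n^2)/(c^2 - 11*c*n + 24*n^2)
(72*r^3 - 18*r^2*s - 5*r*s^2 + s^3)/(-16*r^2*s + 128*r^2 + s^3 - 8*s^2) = (-18*r^2 + 9*r*s - s^2)/(4*r*s - 32*r - s^2 + 8*s)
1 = 1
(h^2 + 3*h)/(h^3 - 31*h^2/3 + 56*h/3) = 3*(h + 3)/(3*h^2 - 31*h + 56)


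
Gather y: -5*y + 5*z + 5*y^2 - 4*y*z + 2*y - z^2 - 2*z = 5*y^2 + y*(-4*z - 3) - z^2 + 3*z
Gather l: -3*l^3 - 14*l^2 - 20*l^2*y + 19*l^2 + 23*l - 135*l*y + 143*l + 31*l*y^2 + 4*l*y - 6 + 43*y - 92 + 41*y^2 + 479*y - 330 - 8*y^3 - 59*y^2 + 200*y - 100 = -3*l^3 + l^2*(5 - 20*y) + l*(31*y^2 - 131*y + 166) - 8*y^3 - 18*y^2 + 722*y - 528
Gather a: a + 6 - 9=a - 3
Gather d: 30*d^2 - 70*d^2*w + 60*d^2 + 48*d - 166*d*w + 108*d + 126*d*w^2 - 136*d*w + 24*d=d^2*(90 - 70*w) + d*(126*w^2 - 302*w + 180)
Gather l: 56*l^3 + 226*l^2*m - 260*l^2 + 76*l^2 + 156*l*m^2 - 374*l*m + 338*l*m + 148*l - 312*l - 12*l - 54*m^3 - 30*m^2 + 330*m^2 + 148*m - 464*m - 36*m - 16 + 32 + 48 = 56*l^3 + l^2*(226*m - 184) + l*(156*m^2 - 36*m - 176) - 54*m^3 + 300*m^2 - 352*m + 64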